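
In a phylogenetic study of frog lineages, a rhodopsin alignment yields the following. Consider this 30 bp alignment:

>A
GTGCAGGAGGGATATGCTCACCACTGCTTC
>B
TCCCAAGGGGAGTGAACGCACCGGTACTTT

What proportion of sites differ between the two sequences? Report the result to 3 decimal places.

The sequences differ at 15 of 30 positions.
p = 15/30 = 0.500.

0.500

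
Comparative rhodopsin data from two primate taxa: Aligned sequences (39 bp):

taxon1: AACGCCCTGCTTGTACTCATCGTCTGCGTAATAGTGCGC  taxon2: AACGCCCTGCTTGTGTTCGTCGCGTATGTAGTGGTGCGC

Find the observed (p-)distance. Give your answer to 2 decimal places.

The sequences differ at 9 of 39 positions (sites 15, 16, 19, 23, 24, 26, 27, 31, 33).
p = 9/39 = 0.230769… ≈ 0.23 (to 2 d.p.).

0.23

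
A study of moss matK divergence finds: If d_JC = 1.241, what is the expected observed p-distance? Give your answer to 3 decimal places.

p = (3/4)(1 − e^(−4d/3)) = 0.75 × (1 − e^(-1.654667)) = 0.75 × (1 − 0.191156) = 0.606633.

0.607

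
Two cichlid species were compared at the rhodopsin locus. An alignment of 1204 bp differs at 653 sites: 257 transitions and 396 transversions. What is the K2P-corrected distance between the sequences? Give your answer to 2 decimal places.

P = 257/1204 ≈ 0.213455 and Q = 396/1204 ≈ 0.328904.
Under the Kimura two-parameter model, d = −½ ln(1 − 2P − Q) − ¼ ln(1 − 2Q).
1 − 2P − Q = 0.244186, giving −½ ln(0.244186) = 0.704913.
1 − 2Q = 0.342192, giving −¼ ln(0.342192) = 0.268096.
d = 0.704913 + 0.268096 = 0.973009.

0.97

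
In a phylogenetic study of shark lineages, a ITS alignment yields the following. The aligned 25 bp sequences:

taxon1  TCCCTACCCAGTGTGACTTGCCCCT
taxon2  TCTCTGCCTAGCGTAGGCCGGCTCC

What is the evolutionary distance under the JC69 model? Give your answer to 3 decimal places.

The sequences differ at 12 of 25 sites, so p = 12/25 = 0.48.
d = −(3/4) ln(1 − 4p/3) = −0.75 ln(1 − 0.64) = −0.75 ln(0.36)
  = −0.75 × (-1.021651) = 0.766238 substitutions/site.

0.766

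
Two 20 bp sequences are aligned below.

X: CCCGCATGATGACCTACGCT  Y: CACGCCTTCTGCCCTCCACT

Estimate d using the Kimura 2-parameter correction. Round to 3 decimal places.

Of 20 sites, 1 differences are transitions and 6 are transversions, so P = 1/20 = 0.05 and Q = 6/20 = 0.3.
Under the Kimura two-parameter model, d = −½ ln(1 − 2P − Q) − ¼ ln(1 − 2Q).
1 − 2P − Q = 0.6, giving −½ ln(0.6) = 0.255413.
1 − 2Q = 0.4, giving −¼ ln(0.4) = 0.229073.
d = 0.255413 + 0.229073 = 0.484486.

0.484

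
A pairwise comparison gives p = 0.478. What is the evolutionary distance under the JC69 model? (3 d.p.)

0.761

d = −(3/4) ln(1 − 4p/3) = −0.75 ln(1 − 0.637333) = −0.75 ln(0.362667)
  = −0.75 × (-1.014270) = 0.760703 substitutions/site.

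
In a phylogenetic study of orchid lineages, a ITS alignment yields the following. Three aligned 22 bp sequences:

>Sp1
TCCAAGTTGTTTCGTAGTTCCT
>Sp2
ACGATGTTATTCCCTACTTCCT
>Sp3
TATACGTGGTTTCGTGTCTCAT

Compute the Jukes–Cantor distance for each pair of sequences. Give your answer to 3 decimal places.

Sp1–Sp2: 7/22 sites differ → p ≈ 0.318182, d = −0.75 ln(1 − 0.424243) = 0.414052 ≈ 0.414.
Sp1–Sp3: 8/22 sites differ → p ≈ 0.363636, d = −0.75 ln(1 − 0.484848) = 0.497470 ≈ 0.497.
Sp2–Sp3: 12/22 sites differ → p ≈ 0.545455, d = −0.75 ln(1 − 0.727273) = 0.974463 ≈ 0.974.

d(Sp1,Sp2) = 0.414, d(Sp1,Sp3) = 0.497, d(Sp2,Sp3) = 0.974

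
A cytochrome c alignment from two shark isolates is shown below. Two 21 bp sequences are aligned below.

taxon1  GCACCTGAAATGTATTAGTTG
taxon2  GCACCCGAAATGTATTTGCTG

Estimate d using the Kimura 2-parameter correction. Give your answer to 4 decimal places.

0.1610

Of 21 sites, 2 differences are transitions and 1 are transversions, so P = 2/21 ≈ 0.095238 and Q = 1/21 ≈ 0.047619.
Under the Kimura two-parameter model, d = −½ ln(1 − 2P − Q) − ¼ ln(1 − 2Q).
1 − 2P − Q = 0.761905, giving −½ ln(0.761905) = 0.135967.
1 − 2Q = 0.904762, giving −¼ ln(0.904762) = 0.025021.
d = 0.135967 + 0.025021 = 0.160988.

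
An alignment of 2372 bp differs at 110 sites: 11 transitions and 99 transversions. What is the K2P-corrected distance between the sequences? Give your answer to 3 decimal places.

P = 11/2372 ≈ 0.004637 and Q = 99/2372 ≈ 0.041737.
Under the Kimura two-parameter model, d = −½ ln(1 − 2P − Q) − ¼ ln(1 − 2Q).
1 − 2P − Q = 0.948989, giving −½ ln(0.948989) = 0.026179.
1 − 2Q = 0.916526, giving −¼ ln(0.916526) = 0.021791.
d = 0.026179 + 0.021791 = 0.047970.

0.048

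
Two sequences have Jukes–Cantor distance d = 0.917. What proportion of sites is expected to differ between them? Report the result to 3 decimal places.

p = (3/4)(1 − e^(−4d/3)) = 0.75 × (1 − e^(-1.222667)) = 0.75 × (1 − 0.294444) = 0.529167.

0.529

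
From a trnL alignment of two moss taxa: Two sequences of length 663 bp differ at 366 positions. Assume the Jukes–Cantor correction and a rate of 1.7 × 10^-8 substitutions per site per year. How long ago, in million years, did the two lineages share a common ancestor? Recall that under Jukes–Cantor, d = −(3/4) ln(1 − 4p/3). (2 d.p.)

p = 366/663 ≈ 0.552036.
d = −(3/4) ln(1 − 4p/3) = −0.75 ln(1 − 0.736048) = −0.75 ln(0.263952)
  = −0.75 × (-1.331988) = 0.998991 substitutions/site.
Under a molecular clock d = 2μt, so t = d/(2μ) = 0.998991 / (2 × 1.7 × 10^-8) = 29.38 million years.

29.38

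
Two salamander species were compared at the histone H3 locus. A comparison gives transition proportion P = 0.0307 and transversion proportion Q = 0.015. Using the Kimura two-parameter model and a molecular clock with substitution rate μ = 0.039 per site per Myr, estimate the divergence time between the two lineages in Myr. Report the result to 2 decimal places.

Under the Kimura two-parameter model, d = −½ ln(1 − 2P − Q) − ¼ ln(1 − 2Q).
1 − 2P − Q = 0.9236, giving −½ ln(0.9236) = 0.039738.
1 − 2Q = 0.97, giving −¼ ln(0.97) = 0.007615.
d = 0.039738 + 0.007615 = 0.047353.
Under a molecular clock d = 2μt, so t = d/(2μ) = 0.047353 / (2 × 0.039) = 0.61 Myr.

0.61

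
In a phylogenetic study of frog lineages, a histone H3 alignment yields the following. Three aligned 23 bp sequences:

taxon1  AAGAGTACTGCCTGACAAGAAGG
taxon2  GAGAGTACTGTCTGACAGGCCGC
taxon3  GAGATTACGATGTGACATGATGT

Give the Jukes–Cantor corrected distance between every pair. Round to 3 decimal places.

taxon1–taxon2: 6/23 sites differ → p ≈ 0.26087, d = −0.75 ln(1 − 0.347827) = 0.320584 ≈ 0.321.
taxon1–taxon3: 9/23 sites differ → p ≈ 0.391304, d = −0.75 ln(1 − 0.521739) = 0.553199 ≈ 0.553.
taxon2–taxon3: 8/23 sites differ → p ≈ 0.347826, d = −0.75 ln(1 − 0.463768) = 0.467391 ≈ 0.467.

d(taxon1,taxon2) = 0.321, d(taxon1,taxon3) = 0.553, d(taxon2,taxon3) = 0.467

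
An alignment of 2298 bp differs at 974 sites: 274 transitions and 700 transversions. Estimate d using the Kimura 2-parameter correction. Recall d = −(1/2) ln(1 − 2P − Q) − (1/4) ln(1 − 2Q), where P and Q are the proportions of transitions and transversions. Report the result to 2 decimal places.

0.63

P = 274/2298 ≈ 0.119234 and Q = 700/2298 ≈ 0.304613.
Under the Kimura two-parameter model, d = −½ ln(1 − 2P − Q) − ¼ ln(1 − 2Q).
1 − 2P − Q = 0.456919, giving −½ ln(0.456919) = 0.391625.
1 − 2Q = 0.390774, giving −¼ ln(0.390774) = 0.234906.
d = 0.391625 + 0.234906 = 0.626531.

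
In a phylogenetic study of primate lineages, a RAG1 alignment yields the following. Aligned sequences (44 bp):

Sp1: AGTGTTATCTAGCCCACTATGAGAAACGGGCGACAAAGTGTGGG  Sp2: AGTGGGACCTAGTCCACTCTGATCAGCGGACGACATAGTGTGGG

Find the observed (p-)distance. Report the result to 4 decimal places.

The sequences differ at 10 of 44 positions (sites 5, 6, 8, 13, 19, 23, 24, 26, 30, 36).
p = 10/44 = 0.227272… ≈ 0.2273 (to 4 d.p.).

0.2273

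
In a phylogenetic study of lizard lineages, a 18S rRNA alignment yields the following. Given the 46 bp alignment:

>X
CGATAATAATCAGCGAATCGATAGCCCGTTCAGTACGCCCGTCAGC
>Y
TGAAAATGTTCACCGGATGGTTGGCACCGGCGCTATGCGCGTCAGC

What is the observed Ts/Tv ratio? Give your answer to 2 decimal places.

Transitions are A↔G and C↔T; transversions are all other mismatches.
Transitions: 6. Transversions: 11.
R = 6/11 = 0.545454… ≈ 0.55 (to 2 d.p.).

0.55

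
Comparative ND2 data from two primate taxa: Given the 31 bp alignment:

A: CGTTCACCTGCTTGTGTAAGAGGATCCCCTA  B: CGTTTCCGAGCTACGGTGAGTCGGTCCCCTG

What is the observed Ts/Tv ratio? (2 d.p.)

Transitions are A↔G and C↔T; transversions are all other mismatches.
Transitions: 4. Transversions: 8.
R = 4/8 = 0.50.

0.50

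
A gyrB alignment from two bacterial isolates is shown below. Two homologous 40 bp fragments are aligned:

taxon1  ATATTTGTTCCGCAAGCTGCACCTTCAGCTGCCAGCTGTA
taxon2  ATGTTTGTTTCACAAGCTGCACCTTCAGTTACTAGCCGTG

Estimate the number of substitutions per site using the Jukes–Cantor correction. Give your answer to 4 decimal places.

The sequences differ at 8 of 40 sites (3, 10, 12, 29, 31, 33, 37, 40), so p = 8/40 = 0.2.
d = −(3/4) ln(1 − 4p/3) = −0.75 ln(1 − 0.266667) = −0.75 ln(0.733333)
  = −0.75 × (-0.310155) = 0.232616 substitutions/site.

0.2326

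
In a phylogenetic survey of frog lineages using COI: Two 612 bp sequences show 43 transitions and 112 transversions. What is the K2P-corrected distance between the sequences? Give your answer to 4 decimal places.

0.3094

P = 43/612 ≈ 0.070261 and Q = 112/612 ≈ 0.183007.
Under the Kimura two-parameter model, d = −½ ln(1 − 2P − Q) − ¼ ln(1 − 2Q).
1 − 2P − Q = 0.676471, giving −½ ln(0.676471) = 0.195433.
1 − 2Q = 0.633986, giving −¼ ln(0.633986) = 0.113932.
d = 0.195433 + 0.113932 = 0.309365.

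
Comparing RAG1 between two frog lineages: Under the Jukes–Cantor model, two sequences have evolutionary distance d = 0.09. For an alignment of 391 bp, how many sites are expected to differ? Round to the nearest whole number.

Invert JC69: p = (3/4)(1 − e^(−4d/3)) = 0.75 × (1 − e^(-0.12)) = 0.75 × (1 − 0.886920) = 0.084810.
Expected differing sites = pL ≈ 0.084810 × 391 = 33.16071 ≈ 33.

33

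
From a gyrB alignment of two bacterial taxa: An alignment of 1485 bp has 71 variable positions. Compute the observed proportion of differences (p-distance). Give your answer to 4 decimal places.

p = 71/1485 = 0.047811… ≈ 0.0478 (to 4 d.p.).

0.0478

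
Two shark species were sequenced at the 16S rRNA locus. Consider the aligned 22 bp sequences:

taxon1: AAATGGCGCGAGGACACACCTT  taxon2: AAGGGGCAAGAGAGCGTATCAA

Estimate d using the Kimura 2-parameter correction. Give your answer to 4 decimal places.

Of 22 sites, 7 differences are transitions and 4 are transversions, so P = 7/22 ≈ 0.318182 and Q = 4/22 ≈ 0.181818.
Under the Kimura two-parameter model, d = −½ ln(1 − 2P − Q) − ¼ ln(1 − 2Q).
1 − 2P − Q = 0.181818, giving −½ ln(0.181818) = 0.852375.
1 − 2Q = 0.636364, giving −¼ ln(0.636364) = 0.112996.
d = 0.852375 + 0.112996 = 0.965371.

0.9654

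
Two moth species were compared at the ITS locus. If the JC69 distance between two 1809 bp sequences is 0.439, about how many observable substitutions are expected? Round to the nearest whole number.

601

Invert JC69: p = (3/4)(1 − e^(−4d/3)) = 0.75 × (1 − e^(-0.585333)) = 0.75 × (1 − 0.556920) = 0.332310.
Expected differing sites = pL ≈ 0.332310 × 1809 = 601.14879 ≈ 601.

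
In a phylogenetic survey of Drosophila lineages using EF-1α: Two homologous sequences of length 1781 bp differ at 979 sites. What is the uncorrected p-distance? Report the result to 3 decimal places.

0.550

p = 979/1781 = 0.549691… ≈ 0.550 (to 3 d.p.).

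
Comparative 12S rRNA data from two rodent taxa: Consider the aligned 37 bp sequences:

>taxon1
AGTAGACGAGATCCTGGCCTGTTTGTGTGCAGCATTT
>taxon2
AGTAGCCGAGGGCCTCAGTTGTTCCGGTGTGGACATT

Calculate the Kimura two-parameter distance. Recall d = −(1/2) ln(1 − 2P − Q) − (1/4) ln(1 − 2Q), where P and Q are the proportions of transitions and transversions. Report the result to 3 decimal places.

0.586

Of 37 sites, 6 differences are transitions and 9 are transversions, so P = 6/37 ≈ 0.162162 and Q = 9/37 ≈ 0.243243.
Under the Kimura two-parameter model, d = −½ ln(1 − 2P − Q) − ¼ ln(1 − 2Q).
1 − 2P − Q = 0.432433, giving −½ ln(0.432433) = 0.419164.
1 − 2Q = 0.513514, giving −¼ ln(0.513514) = 0.166619.
d = 0.419164 + 0.166619 = 0.585783.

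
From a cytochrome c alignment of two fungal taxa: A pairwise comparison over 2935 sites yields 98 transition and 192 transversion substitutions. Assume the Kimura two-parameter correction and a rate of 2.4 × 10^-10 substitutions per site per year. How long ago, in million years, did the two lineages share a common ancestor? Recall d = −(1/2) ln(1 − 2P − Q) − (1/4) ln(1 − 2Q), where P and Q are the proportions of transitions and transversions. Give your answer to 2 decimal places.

P = 98/2935 ≈ 0.03339 and Q = 192/2935 ≈ 0.065417.
Under the Kimura two-parameter model, d = −½ ln(1 − 2P − Q) − ¼ ln(1 − 2Q).
1 − 2P − Q = 0.867803, giving −½ ln(0.867803) = 0.070895.
1 − 2Q = 0.869166, giving −¼ ln(0.869166) = 0.035055.
d = 0.070895 + 0.035055 = 0.105950.
Under a molecular clock d = 2μt, so t = d/(2μ) = 0.105950 / (2 × 2.4 × 10^-10) = 220.73 million years.

220.73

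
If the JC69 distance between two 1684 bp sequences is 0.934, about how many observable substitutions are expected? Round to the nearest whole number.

Invert JC69: p = (3/4)(1 − e^(−4d/3)) = 0.75 × (1 − e^(-1.245333)) = 0.75 × (1 − 0.287845) = 0.534116.
Expected differing sites = pL ≈ 0.534116 × 1684 = 899.451344 ≈ 899.

899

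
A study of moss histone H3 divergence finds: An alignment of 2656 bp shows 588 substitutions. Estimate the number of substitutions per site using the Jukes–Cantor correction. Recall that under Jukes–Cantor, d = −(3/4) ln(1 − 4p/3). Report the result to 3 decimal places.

0.262

p = 588/2656 ≈ 0.221386.
d = −(3/4) ln(1 − 4p/3) = −0.75 ln(1 − 0.295181) = −0.75 ln(0.704819)
  = −0.75 × (-0.349814) = 0.262361 substitutions/site.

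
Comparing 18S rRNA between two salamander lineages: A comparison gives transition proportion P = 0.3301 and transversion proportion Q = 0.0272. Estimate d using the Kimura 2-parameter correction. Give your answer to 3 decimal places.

0.595

Under the Kimura two-parameter model, d = −½ ln(1 − 2P − Q) − ¼ ln(1 − 2Q).
1 − 2P − Q = 0.3126, giving −½ ln(0.3126) = 0.581415.
1 − 2Q = 0.9456, giving −¼ ln(0.9456) = 0.013984.
d = 0.581415 + 0.013984 = 0.595399.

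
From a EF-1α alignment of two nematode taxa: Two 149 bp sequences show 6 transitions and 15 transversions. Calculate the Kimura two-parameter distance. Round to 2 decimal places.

0.16

P = 6/149 ≈ 0.040268 and Q = 15/149 ≈ 0.100671.
Under the Kimura two-parameter model, d = −½ ln(1 − 2P − Q) − ¼ ln(1 − 2Q).
1 − 2P − Q = 0.818793, giving −½ ln(0.818793) = 0.099962.
1 − 2Q = 0.798658, giving −¼ ln(0.798658) = 0.056206.
d = 0.099962 + 0.056206 = 0.156168.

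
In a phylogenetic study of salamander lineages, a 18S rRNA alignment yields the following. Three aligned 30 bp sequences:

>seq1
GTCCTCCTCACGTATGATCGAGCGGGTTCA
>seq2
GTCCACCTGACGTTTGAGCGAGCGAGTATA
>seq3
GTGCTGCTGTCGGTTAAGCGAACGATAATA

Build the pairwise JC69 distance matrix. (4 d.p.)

d(seq1,seq2) = 0.2795, d(seq1,seq3) = 0.7301, d(seq2,seq3) = 0.3831

seq1–seq2: 7/30 sites differ → p ≈ 0.233333, d = −0.75 ln(1 − 0.311111) = 0.279506 ≈ 0.2795.
seq1–seq3: 14/30 sites differ → p ≈ 0.466667, d = −0.75 ln(1 − 0.622223) = 0.730088 ≈ 0.7301.
seq2–seq3: 9/30 sites differ → p = 0.3, d = −0.75 ln(1 − 0.4) = 0.383119 ≈ 0.3831.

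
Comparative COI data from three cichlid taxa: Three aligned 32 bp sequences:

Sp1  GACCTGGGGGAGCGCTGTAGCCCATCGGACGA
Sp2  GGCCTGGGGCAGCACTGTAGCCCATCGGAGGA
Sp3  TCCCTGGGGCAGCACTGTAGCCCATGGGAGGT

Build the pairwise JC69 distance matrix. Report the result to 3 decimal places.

Sp1–Sp2: 4/32 sites differ → p = 0.125, d = −0.75 ln(1 − 0.166667) = 0.136741 ≈ 0.137.
Sp1–Sp3: 7/32 sites differ → p = 0.21875, d = −0.75 ln(1 − 0.291667) = 0.258631 ≈ 0.259.
Sp2–Sp3: 4/32 sites differ → p = 0.125, d = −0.75 ln(1 − 0.166667) = 0.136741 ≈ 0.137.

d(Sp1,Sp2) = 0.137, d(Sp1,Sp3) = 0.259, d(Sp2,Sp3) = 0.137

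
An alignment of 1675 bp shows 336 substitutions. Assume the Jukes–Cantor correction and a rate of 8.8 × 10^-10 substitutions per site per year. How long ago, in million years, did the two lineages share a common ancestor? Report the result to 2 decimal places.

132.63

p = 336/1675 ≈ 0.200597.
d = −(3/4) ln(1 − 4p/3) = −0.75 ln(1 − 0.267463) = −0.75 ln(0.732537)
  = −0.75 × (-0.311241) = 0.233431 substitutions/site.
Under a molecular clock d = 2μt, so t = d/(2μ) = 0.233431 / (2 × 8.8 × 10^-10) = 132.63 million years.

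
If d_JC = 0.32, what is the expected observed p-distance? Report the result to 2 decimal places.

p = (3/4)(1 − e^(−4d/3)) = 0.75 × (1 − e^(-0.426667)) = 0.75 × (1 − 0.652681) = 0.260489.

0.26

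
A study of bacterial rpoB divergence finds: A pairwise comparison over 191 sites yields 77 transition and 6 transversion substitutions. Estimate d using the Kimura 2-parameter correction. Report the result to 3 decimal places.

0.925

P = 77/191 ≈ 0.403141 and Q = 6/191 ≈ 0.031414.
Under the Kimura two-parameter model, d = −½ ln(1 − 2P − Q) − ¼ ln(1 − 2Q).
1 − 2P − Q = 0.162304, giving −½ ln(0.162304) = 0.909142.
1 − 2Q = 0.937172, giving −¼ ln(0.937172) = 0.016222.
d = 0.909142 + 0.016222 = 0.925364.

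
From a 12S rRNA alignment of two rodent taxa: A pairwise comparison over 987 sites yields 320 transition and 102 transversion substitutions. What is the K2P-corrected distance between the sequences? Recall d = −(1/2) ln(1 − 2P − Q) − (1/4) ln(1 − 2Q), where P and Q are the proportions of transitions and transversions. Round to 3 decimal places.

0.755

P = 320/987 ≈ 0.324215 and Q = 102/987 ≈ 0.103343.
Under the Kimura two-parameter model, d = −½ ln(1 − 2P − Q) − ¼ ln(1 − 2Q).
1 − 2P − Q = 0.248227, giving −½ ln(0.248227) = 0.696706.
1 − 2Q = 0.793314, giving −¼ ln(0.793314) = 0.057884.
d = 0.696706 + 0.057884 = 0.754590.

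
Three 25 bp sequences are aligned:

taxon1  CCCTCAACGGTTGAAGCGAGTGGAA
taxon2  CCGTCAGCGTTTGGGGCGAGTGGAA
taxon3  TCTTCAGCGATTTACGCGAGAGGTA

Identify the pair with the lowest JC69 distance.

taxon1 and taxon2

taxon1–taxon2: 5/25 differ, p = 0.200, d = 0.233.
taxon1–taxon3: 8/25 differ, p = 0.320, d = 0.417.
taxon2–taxon3: 8/25 differ, p = 0.320, d = 0.417.
The smallest distance is between taxon1 and taxon2.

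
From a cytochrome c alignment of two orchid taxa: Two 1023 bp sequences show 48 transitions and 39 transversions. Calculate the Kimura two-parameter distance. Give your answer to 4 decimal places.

P = 48/1023 ≈ 0.046921 and Q = 39/1023 ≈ 0.038123.
Under the Kimura two-parameter model, d = −½ ln(1 − 2P − Q) − ¼ ln(1 − 2Q).
1 − 2P − Q = 0.868035, giving −½ ln(0.868035) = 0.070762.
1 − 2Q = 0.923754, giving −¼ ln(0.923754) = 0.019827.
d = 0.070762 + 0.019827 = 0.090589.

0.0906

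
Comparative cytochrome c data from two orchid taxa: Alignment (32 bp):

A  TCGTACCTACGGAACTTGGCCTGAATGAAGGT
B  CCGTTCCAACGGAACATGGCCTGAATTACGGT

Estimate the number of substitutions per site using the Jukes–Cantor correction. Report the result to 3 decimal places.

0.216

The sequences differ at 6 of 32 sites (1, 5, 8, 16, 27, 29), so p = 6/32 = 0.1875.
d = −(3/4) ln(1 − 4p/3) = −0.75 ln(1 − 0.25) = −0.75 ln(0.75)
  = −0.75 × (-0.287682) = 0.215762 substitutions/site.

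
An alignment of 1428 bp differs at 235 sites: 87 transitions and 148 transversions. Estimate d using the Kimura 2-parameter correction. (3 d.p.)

0.186

P = 87/1428 ≈ 0.060924 and Q = 148/1428 ≈ 0.103641.
Under the Kimura two-parameter model, d = −½ ln(1 − 2P − Q) − ¼ ln(1 − 2Q).
1 − 2P − Q = 0.774511, giving −½ ln(0.774511) = 0.127762.
1 − 2Q = 0.792718, giving −¼ ln(0.792718) = 0.058072.
d = 0.127762 + 0.058072 = 0.185834.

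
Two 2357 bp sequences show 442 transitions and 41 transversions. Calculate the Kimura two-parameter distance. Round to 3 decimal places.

P = 442/2357 ≈ 0.187527 and Q = 41/2357 ≈ 0.017395.
Under the Kimura two-parameter model, d = −½ ln(1 − 2P − Q) − ¼ ln(1 − 2Q).
1 − 2P − Q = 0.607551, giving −½ ln(0.607551) = 0.249160.
1 − 2Q = 0.96521, giving −¼ ln(0.96521) = 0.008852.
d = 0.249160 + 0.008852 = 0.258012.

0.258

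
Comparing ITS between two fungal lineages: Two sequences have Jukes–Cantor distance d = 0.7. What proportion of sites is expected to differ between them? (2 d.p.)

p = (3/4)(1 − e^(−4d/3)) = 0.75 × (1 − e^(-0.933333)) = 0.75 × (1 − 0.393241) = 0.455069.

0.46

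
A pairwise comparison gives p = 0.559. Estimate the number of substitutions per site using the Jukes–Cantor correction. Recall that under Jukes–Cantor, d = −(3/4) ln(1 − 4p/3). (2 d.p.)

1.03

d = −(3/4) ln(1 − 4p/3) = −0.75 ln(1 − 0.745333) = −0.75 ln(0.254667)
  = −0.75 × (-1.367798) = 1.025849 substitutions/site.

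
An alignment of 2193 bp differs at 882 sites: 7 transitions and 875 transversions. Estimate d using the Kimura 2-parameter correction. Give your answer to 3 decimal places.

0.660

P = 7/2193 ≈ 0.003192 and Q = 875/2193 ≈ 0.398997.
Under the Kimura two-parameter model, d = −½ ln(1 − 2P − Q) − ¼ ln(1 − 2Q).
1 − 2P − Q = 0.594619, giving −½ ln(0.594619) = 0.259917.
1 − 2Q = 0.202006, giving −¼ ln(0.202006) = 0.399864.
d = 0.259917 + 0.399864 = 0.659781.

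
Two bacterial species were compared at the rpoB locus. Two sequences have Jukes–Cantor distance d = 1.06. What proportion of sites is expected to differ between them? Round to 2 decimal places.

0.57

p = (3/4)(1 − e^(−4d/3)) = 0.75 × (1 − e^(-1.413333)) = 0.75 × (1 − 0.243331) = 0.567502.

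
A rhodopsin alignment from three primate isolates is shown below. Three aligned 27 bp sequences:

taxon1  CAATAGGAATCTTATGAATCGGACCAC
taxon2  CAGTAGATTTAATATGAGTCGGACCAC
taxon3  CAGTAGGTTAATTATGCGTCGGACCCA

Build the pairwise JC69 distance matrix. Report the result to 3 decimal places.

d(taxon1,taxon2) = 0.318, d(taxon1,taxon3) = 0.441, d(taxon2,taxon3) = 0.264

taxon1–taxon2: 7/27 sites differ → p ≈ 0.259259, d = −0.75 ln(1 − 0.345679) = 0.318118 ≈ 0.318.
taxon1–taxon3: 9/27 sites differ → p ≈ 0.333333, d = −0.75 ln(1 − 0.444444) = 0.440839 ≈ 0.441.
taxon2–taxon3: 6/27 sites differ → p ≈ 0.222222, d = −0.75 ln(1 − 0.296296) = 0.263548 ≈ 0.264.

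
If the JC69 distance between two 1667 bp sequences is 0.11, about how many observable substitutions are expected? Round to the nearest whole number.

Invert JC69: p = (3/4)(1 − e^(−4d/3)) = 0.75 × (1 − e^(-0.146667)) = 0.75 × (1 − 0.863582) = 0.102314.
Expected differing sites = pL ≈ 0.102314 × 1667 = 170.557438 ≈ 171.

171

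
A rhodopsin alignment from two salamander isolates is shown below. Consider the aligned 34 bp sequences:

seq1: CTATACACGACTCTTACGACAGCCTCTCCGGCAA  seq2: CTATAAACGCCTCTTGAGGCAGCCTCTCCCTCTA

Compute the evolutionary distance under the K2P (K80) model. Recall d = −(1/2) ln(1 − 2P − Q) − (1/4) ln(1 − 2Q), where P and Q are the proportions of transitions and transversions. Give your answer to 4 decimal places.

Of 34 sites, 2 differences are transitions and 6 are transversions, so P = 2/34 ≈ 0.058824 and Q = 6/34 ≈ 0.176471.
Under the Kimura two-parameter model, d = −½ ln(1 − 2P − Q) − ¼ ln(1 − 2Q).
1 − 2P − Q = 0.705881, giving −½ ln(0.705881) = 0.174154.
1 − 2Q = 0.647058, giving −¼ ln(0.647058) = 0.108830.
d = 0.174154 + 0.108830 = 0.282984.

0.2830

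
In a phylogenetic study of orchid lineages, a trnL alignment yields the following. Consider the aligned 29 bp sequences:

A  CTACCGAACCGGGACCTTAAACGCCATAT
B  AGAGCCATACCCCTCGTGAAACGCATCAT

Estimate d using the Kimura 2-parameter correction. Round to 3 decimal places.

1.243

Of 29 sites, 1 differences are transitions and 14 are transversions, so P = 1/29 ≈ 0.034483 and Q = 14/29 ≈ 0.482759.
Under the Kimura two-parameter model, d = −½ ln(1 − 2P − Q) − ¼ ln(1 − 2Q).
1 − 2P − Q = 0.448275, giving −½ ln(0.448275) = 0.401174.
1 − 2Q = 0.034482, giving −¼ ln(0.034482) = 0.841829.
d = 0.401174 + 0.841829 = 1.243003.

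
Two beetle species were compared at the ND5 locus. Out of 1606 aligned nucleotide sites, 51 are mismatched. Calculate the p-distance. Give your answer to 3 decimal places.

p = 51/1606 = 0.031755… ≈ 0.032 (to 3 d.p.).

0.032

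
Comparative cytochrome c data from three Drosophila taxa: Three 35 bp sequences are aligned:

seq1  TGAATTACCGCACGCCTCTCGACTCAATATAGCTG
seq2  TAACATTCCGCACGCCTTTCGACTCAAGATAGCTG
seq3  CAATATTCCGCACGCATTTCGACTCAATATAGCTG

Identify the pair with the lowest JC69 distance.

seq1–seq2: 6/35 differ, p = 0.171, d = 0.195.
seq1–seq3: 7/35 differ, p = 0.200, d = 0.233.
seq2–seq3: 4/35 differ, p = 0.114, d = 0.124.
The smallest distance is between seq2 and seq3.

seq2 and seq3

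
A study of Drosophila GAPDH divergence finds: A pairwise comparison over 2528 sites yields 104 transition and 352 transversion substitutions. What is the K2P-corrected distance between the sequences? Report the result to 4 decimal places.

P = 104/2528 ≈ 0.041139 and Q = 352/2528 ≈ 0.139241.
Under the Kimura two-parameter model, d = −½ ln(1 − 2P − Q) − ¼ ln(1 − 2Q).
1 − 2P − Q = 0.778481, giving −½ ln(0.778481) = 0.125205.
1 − 2Q = 0.721518, giving −¼ ln(0.721518) = 0.081599.
d = 0.125205 + 0.081599 = 0.206804.

0.2068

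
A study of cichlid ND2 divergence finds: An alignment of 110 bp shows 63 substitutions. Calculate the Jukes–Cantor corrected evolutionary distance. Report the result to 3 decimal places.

1.082

p = 63/110 ≈ 0.572727.
d = −(3/4) ln(1 − 4p/3) = −0.75 ln(1 − 0.763636) = −0.75 ln(0.236364)
  = −0.75 × (-1.442382) = 1.081787 substitutions/site.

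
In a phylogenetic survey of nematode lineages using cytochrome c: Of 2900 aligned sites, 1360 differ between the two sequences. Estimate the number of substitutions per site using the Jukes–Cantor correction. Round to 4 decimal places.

p = 1360/2900 ≈ 0.468966.
d = −(3/4) ln(1 − 4p/3) = −0.75 ln(1 − 0.625288) = −0.75 ln(0.374712)
  = −0.75 × (-0.981598) = 0.736199 substitutions/site.

0.7362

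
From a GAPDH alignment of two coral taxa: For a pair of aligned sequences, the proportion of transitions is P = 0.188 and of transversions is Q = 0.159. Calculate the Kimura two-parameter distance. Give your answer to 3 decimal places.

0.479

Under the Kimura two-parameter model, d = −½ ln(1 − 2P − Q) − ¼ ln(1 − 2Q).
1 − 2P − Q = 0.465, giving −½ ln(0.465) = 0.382859.
1 − 2Q = 0.682, giving −¼ ln(0.682) = 0.095681.
d = 0.382859 + 0.095681 = 0.478540.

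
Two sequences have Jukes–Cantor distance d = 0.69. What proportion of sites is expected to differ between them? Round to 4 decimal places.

p = (3/4)(1 − e^(−4d/3)) = 0.75 × (1 − e^(-0.92)) = 0.75 × (1 − 0.398519) = 0.451111.

0.4511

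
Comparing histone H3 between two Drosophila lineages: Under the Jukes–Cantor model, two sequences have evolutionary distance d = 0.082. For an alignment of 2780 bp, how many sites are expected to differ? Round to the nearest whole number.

Invert JC69: p = (3/4)(1 − e^(−4d/3)) = 0.75 × (1 − e^(-0.109333)) = 0.75 × (1 − 0.896432) = 0.077676.
Expected differing sites = pL ≈ 0.077676 × 2780 = 215.93928 ≈ 216.

216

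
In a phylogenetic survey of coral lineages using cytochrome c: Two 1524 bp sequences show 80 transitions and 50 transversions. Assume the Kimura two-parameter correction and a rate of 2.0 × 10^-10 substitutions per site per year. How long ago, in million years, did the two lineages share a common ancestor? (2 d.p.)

227.75

P = 80/1524 ≈ 0.052493 and Q = 50/1524 ≈ 0.032808.
Under the Kimura two-parameter model, d = −½ ln(1 − 2P − Q) − ¼ ln(1 − 2Q).
1 − 2P − Q = 0.862206, giving −½ ln(0.862206) = 0.074131.
1 − 2Q = 0.934384, giving −¼ ln(0.934384) = 0.016967.
d = 0.074131 + 0.016967 = 0.091098.
Under a molecular clock d = 2μt, so t = d/(2μ) = 0.091098 / (2 × 2.0 × 10^-10) = 227.75 million years.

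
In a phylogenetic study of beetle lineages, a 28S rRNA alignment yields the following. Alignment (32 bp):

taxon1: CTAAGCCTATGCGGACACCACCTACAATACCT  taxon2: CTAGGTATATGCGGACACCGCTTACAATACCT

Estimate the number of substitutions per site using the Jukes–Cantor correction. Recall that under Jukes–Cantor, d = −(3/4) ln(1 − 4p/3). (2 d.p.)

The sequences differ at 5 of 32 sites (4, 6, 7, 20, 22), so p = 5/32 = 0.15625.
d = −(3/4) ln(1 − 4p/3) = −0.75 ln(1 − 0.208333) = −0.75 ln(0.791667)
  = −0.75 × (-0.233614) = 0.175211 substitutions/site.

0.18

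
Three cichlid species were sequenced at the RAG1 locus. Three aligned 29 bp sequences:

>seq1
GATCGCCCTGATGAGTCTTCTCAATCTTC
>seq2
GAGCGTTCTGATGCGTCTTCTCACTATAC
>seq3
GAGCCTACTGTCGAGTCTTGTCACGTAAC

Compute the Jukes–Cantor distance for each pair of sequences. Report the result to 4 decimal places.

d(seq1,seq2) = 0.2913, d(seq1,seq3) = 0.6018, d(seq2,seq3) = 0.4006

seq1–seq2: 7/29 sites differ → p ≈ 0.241379, d = −0.75 ln(1 − 0.321839) = 0.291278 ≈ 0.2913.
seq1–seq3: 12/29 sites differ → p ≈ 0.413793, d = −0.75 ln(1 − 0.551724) = 0.601760 ≈ 0.6018.
seq2–seq3: 9/29 sites differ → p ≈ 0.310345, d = −0.75 ln(1 − 0.413793) = 0.400562 ≈ 0.4006.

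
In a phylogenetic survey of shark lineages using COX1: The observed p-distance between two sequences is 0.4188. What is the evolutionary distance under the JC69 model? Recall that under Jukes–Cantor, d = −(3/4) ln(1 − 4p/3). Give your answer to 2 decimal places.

0.61

d = −(3/4) ln(1 − 4p/3) = −0.75 ln(1 − 0.5584) = −0.75 ln(0.4416)
  = −0.75 × (-0.817351) = 0.613013 substitutions/site.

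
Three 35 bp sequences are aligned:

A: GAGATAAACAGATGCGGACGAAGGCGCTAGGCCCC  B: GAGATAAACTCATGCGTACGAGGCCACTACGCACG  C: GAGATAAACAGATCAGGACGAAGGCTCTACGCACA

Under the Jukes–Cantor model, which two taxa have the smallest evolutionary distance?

A and C

A–B: 9/35 differ, p = 0.257, d = 0.315.
A–C: 6/35 differ, p = 0.171, d = 0.195.
B–C: 9/35 differ, p = 0.257, d = 0.315.
The smallest distance is between A and C.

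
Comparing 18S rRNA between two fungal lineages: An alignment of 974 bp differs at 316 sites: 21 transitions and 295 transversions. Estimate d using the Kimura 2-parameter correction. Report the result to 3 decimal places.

P = 21/974 ≈ 0.021561 and Q = 295/974 ≈ 0.302875.
Under the Kimura two-parameter model, d = −½ ln(1 − 2P − Q) − ¼ ln(1 − 2Q).
1 − 2P − Q = 0.654003, giving −½ ln(0.654003) = 0.212322.
1 − 2Q = 0.39425, giving −¼ ln(0.39425) = 0.232693.
d = 0.212322 + 0.232693 = 0.445015.

0.445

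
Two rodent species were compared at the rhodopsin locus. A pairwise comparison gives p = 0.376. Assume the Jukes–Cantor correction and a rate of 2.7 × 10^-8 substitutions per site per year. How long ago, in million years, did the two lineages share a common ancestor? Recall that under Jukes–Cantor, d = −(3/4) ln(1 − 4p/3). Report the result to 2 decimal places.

d = −(3/4) ln(1 − 4p/3) = −0.75 ln(1 − 0.501333) = −0.75 ln(0.498667)
  = −0.75 × (-0.695817) = 0.521863 substitutions/site.
Under a molecular clock d = 2μt, so t = d/(2μ) = 0.521863 / (2 × 2.7 × 10^-8) = 9.66 million years.

9.66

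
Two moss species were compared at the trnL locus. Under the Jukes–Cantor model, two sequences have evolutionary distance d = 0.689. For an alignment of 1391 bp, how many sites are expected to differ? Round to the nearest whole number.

Invert JC69: p = (3/4)(1 − e^(−4d/3)) = 0.75 × (1 − e^(-0.918667)) = 0.75 × (1 − 0.399051) = 0.450712.
Expected differing sites = pL ≈ 0.450712 × 1391 = 626.940392 ≈ 627.

627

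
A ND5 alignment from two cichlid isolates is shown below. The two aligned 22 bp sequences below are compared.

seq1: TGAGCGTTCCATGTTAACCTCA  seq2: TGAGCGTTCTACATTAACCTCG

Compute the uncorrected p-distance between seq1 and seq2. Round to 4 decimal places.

The sequences differ at 4 of 22 positions (sites 10, 12, 13, 22).
p = 4/22 = 0.181818… ≈ 0.1818 (to 4 d.p.).

0.1818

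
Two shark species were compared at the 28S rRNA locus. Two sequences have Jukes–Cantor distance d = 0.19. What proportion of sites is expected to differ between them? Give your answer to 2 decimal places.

p = (3/4)(1 − e^(−4d/3)) = 0.75 × (1 − e^(-0.253333)) = 0.75 × (1 − 0.776209) = 0.167843.

0.17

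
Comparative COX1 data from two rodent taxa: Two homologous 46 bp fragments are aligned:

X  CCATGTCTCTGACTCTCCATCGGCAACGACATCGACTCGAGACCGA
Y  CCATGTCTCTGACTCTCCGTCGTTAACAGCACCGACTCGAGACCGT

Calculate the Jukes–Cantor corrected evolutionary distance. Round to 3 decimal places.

The sequences differ at 7 of 46 sites (19, 23, 24, 28, 29, 32, 46), so p = 7/46 ≈ 0.152174.
d = −(3/4) ln(1 − 4p/3) = −0.75 ln(1 − 0.202899) = −0.75 ln(0.797101)
  = −0.75 × (-0.226774) = 0.170081 substitutions/site.

0.170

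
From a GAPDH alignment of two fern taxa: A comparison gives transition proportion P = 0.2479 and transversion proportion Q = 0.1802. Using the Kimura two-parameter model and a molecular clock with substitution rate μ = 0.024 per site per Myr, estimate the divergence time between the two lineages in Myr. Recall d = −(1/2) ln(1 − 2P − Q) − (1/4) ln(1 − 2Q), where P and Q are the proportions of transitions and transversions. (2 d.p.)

Under the Kimura two-parameter model, d = −½ ln(1 − 2P − Q) − ¼ ln(1 − 2Q).
1 − 2P − Q = 0.324, giving −½ ln(0.324) = 0.563506.
1 − 2Q = 0.6396, giving −¼ ln(0.6396) = 0.111728.
d = 0.563506 + 0.111728 = 0.675234.
Under a molecular clock d = 2μt, so t = d/(2μ) = 0.675234 / (2 × 0.024) = 14.07 Myr.

14.07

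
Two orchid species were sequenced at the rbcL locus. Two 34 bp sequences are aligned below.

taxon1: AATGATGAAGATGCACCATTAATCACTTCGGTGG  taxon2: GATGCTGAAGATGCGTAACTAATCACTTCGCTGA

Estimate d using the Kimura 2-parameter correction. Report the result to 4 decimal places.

Of 34 sites, 5 differences are transitions and 3 are transversions, so P = 5/34 ≈ 0.147059 and Q = 3/34 ≈ 0.088235.
Under the Kimura two-parameter model, d = −½ ln(1 − 2P − Q) − ¼ ln(1 − 2Q).
1 − 2P − Q = 0.617647, giving −½ ln(0.617647) = 0.240919.
1 − 2Q = 0.82353, giving −¼ ln(0.82353) = 0.048539.
d = 0.240919 + 0.048539 = 0.289458.

0.2895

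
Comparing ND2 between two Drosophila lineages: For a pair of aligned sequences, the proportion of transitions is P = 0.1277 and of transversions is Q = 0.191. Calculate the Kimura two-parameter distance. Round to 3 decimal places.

0.416

Under the Kimura two-parameter model, d = −½ ln(1 − 2P − Q) − ¼ ln(1 − 2Q).
1 − 2P − Q = 0.5536, giving −½ ln(0.5536) = 0.295656.
1 − 2Q = 0.618, giving −¼ ln(0.618) = 0.120317.
d = 0.295656 + 0.120317 = 0.415973.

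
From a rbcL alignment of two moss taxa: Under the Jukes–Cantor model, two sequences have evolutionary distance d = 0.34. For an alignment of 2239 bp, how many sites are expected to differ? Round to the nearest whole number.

612

Invert JC69: p = (3/4)(1 − e^(−4d/3)) = 0.75 × (1 − e^(-0.453333)) = 0.75 × (1 − 0.635506) = 0.273371.
Expected differing sites = pL ≈ 0.273371 × 2239 = 612.077669 ≈ 612.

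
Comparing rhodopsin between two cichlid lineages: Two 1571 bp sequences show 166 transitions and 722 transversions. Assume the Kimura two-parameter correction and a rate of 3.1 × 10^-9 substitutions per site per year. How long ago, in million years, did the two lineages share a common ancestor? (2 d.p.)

191.05

P = 166/1571 ≈ 0.105665 and Q = 722/1571 ≈ 0.45958.
Under the Kimura two-parameter model, d = −½ ln(1 − 2P − Q) − ¼ ln(1 − 2Q).
1 − 2P − Q = 0.32909, giving −½ ln(0.32909) = 0.555712.
1 − 2Q = 0.08084, giving −¼ ln(0.08084) = 0.628821.
d = 0.555712 + 0.628821 = 1.184533.
Under a molecular clock d = 2μt, so t = d/(2μ) = 1.184533 / (2 × 3.1 × 10^-9) = 191.05 million years.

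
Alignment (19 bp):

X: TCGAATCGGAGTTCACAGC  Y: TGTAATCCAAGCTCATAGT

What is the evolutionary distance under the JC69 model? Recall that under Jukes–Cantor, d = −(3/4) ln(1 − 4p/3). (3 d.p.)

The sequences differ at 7 of 19 sites (2, 3, 8, 9, 12, 16, 19), so p = 7/19 ≈ 0.368421.
d = −(3/4) ln(1 − 4p/3) = −0.75 ln(1 − 0.491228) = −0.75 ln(0.508772)
  = −0.75 × (-0.675755) = 0.506816 substitutions/site.

0.507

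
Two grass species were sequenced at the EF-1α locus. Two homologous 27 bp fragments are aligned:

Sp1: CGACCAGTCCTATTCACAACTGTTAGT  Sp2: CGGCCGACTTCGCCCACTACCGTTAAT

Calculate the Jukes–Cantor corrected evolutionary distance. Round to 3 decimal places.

The sequences differ at 13 of 27 sites, so p = 13/27 ≈ 0.481481.
d = −(3/4) ln(1 − 4p/3) = −0.75 ln(1 − 0.641975) = −0.75 ln(0.358025)
  = −0.75 × (-1.027152) = 0.770364 substitutions/site.

0.770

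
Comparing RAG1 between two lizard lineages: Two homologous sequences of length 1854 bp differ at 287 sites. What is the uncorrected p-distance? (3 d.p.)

0.155

p = 287/1854 = 0.154800… ≈ 0.155 (to 3 d.p.).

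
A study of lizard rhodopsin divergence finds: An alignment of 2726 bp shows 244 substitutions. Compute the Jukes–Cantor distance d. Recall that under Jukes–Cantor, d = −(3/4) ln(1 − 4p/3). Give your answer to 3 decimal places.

p = 244/2726 ≈ 0.089508.
d = −(3/4) ln(1 − 4p/3) = −0.75 ln(1 − 0.119344) = −0.75 ln(0.880656)
  = −0.75 × (-0.127088) = 0.095316 substitutions/site.

0.095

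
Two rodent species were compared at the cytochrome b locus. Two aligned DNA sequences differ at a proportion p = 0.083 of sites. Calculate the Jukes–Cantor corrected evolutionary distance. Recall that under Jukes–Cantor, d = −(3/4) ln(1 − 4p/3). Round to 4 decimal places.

0.0880

d = −(3/4) ln(1 − 4p/3) = −0.75 ln(1 − 0.110667) = −0.75 ln(0.889333)
  = −0.75 × (-0.117284) = 0.087963 substitutions/site.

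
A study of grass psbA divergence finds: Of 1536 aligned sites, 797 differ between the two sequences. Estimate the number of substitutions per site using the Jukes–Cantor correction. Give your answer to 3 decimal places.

0.883

p = 797/1536 ≈ 0.51888.
d = −(3/4) ln(1 − 4p/3) = −0.75 ln(1 − 0.69184) = −0.75 ln(0.30816)
  = −0.75 × (-1.177136) = 0.882852 substitutions/site.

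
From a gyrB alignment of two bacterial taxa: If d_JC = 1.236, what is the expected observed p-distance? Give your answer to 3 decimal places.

p = (3/4)(1 − e^(−4d/3)) = 0.75 × (1 − e^(-1.648)) = 0.75 × (1 − 0.192434) = 0.605675.

0.606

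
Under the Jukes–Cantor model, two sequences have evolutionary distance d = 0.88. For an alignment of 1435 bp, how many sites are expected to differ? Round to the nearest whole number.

Invert JC69: p = (3/4)(1 − e^(−4d/3)) = 0.75 × (1 − e^(-1.173333)) = 0.75 × (1 − 0.309334) = 0.518000.
Expected differing sites = pL ≈ 0.518000 × 1435 = 743.33 ≈ 743.

743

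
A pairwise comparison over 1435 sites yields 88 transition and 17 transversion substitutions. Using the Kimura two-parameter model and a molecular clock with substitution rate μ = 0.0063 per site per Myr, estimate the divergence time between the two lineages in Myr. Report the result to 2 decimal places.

P = 88/1435 ≈ 0.061324 and Q = 17/1435 ≈ 0.011847.
Under the Kimura two-parameter model, d = −½ ln(1 − 2P − Q) − ¼ ln(1 − 2Q).
1 − 2P − Q = 0.865505, giving −½ ln(0.865505) = 0.072221.
1 − 2Q = 0.976306, giving −¼ ln(0.976306) = 0.005995.
d = 0.072221 + 0.005995 = 0.078216.
Under a molecular clock d = 2μt, so t = d/(2μ) = 0.078216 / (2 × 0.0063) = 6.21 Myr.

6.21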